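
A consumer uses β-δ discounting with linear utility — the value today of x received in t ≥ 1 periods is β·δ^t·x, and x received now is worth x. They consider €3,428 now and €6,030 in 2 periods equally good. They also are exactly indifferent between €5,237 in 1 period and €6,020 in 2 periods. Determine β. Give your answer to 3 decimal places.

The second indifference involves only future payoffs, so β cancels: β·δ^1·5237 = β·δ^2·6020, giving δ = 5237/6020 = 0.86993.
Substituting δ into 3428 = β·δ^2·6030: β = 3428/(4563.410) ≈ 0.751.

β ≈ 0.751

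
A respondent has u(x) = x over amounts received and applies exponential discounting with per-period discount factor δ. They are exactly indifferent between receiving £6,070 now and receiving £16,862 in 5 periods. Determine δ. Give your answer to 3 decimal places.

δ ≈ 0.815

Equating discounted utilities: u(6070) = δ^5·u(16862) ⇒ δ^5 = u(6070)/u(16862).
With u(x) = x: δ^5 = 6070/16862 = 0.35998.
So δ = 0.35998^(1/5) ≈ 0.815.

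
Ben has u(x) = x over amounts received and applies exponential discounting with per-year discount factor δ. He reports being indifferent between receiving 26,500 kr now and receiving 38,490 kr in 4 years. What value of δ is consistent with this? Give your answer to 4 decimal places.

Indifference means u(26500) = δ^4 · u(38490), so δ^4 = u(26500)/u(38490).
With u(x) = x: δ^4 = 26500/38490 = 0.68849.
So δ = 0.68849^(1/4) ≈ 0.9109.

δ ≈ 0.9109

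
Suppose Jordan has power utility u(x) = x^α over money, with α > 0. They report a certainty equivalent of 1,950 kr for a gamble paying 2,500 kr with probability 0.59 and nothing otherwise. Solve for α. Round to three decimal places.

α ≈ 2.124

Since u(0) = 0, the lottery's EU is 0.59·2500^α.
Setting u(1950) equal to that: 1950^α = 0.59·2500^α ⇒ (1950/2500)^α = 0.59.
Take logs: α = ln 0.59 / ln(1950/2500) ≈ 2.12360.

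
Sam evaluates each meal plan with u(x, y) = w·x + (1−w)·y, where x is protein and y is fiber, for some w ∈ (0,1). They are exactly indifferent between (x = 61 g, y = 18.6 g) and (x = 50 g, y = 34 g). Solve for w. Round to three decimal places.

w = 0.583

Indifference: w·61 + (1−w)·18.6 = w·50 + (1−w)·34.
Collecting terms: w·11 = (1−w)·15.4.
So w/(1−w) = 15.4/11 = 1.4000, giving w = 15.4/(11+15.4) = 0.583.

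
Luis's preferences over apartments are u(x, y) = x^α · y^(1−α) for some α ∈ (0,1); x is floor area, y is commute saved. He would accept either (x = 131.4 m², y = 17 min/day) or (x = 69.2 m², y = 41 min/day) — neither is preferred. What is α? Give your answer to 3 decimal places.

α ≈ 0.579

Set the two utilities equal: 131.4^α·17^(1−α) = 69.2^α·41^(1−α).
Taking logs: α·ln 131.4 + (1−α)·ln 17 = α·ln 69.2 + (1−α)·ln 41, i.e. α·0.641245 = (1−α)·0.880359.
Thus α·(1.521604) = 0.880359, so α = 0.880359/1.521604 ≈ 0.579.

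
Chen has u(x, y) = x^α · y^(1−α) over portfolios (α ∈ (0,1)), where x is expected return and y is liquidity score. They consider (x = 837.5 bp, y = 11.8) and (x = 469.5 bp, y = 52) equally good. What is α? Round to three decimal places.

The Cobb–Douglas utilities coincide, so 837.5^α·11.8^(1−α) = 469.5^α·52^(1−α).
Taking logs: α·ln 837.5 + (1−α)·ln 11.8 = α·ln 469.5 + (1−α)·ln 52, i.e. α·0.578753 = (1−α)·1.483144.
With A = 0.578753 and B = 1.483144: α·A = (1−α)·B, so α = B/(A+B) = 1.483144/2.061897 ≈ 0.719.

α ≈ 0.719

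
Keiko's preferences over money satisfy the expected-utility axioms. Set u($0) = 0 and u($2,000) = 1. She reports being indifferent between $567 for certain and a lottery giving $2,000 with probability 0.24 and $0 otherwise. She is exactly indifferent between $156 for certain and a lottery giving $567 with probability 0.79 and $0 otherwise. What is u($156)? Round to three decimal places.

0.190

From the first indifference, u($567) = 0.24·u($2,000) + 0.76·u($0) = 0.24·1 + 0.76·0 = 0.24.
Then u($156) = 0.79·u($567) + 0.21·u($0) = 0.79·0.24 + 0.21·0.00 = 0.1896.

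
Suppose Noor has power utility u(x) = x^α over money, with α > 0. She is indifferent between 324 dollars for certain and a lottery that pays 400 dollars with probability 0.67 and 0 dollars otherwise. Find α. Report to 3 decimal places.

The lottery's expected utility is 0.67·u(400) + 0.33·u(0) = 0.67·400^α (since u(0) = 0 for α > 0).
Indifference: 324^α = 0.67·400^α, so (324/400)^α = 0.67.
α = ln(0.67) / ln(324/400) = -0.400478/-0.210721 ≈ 1.901.

α ≈ 1.901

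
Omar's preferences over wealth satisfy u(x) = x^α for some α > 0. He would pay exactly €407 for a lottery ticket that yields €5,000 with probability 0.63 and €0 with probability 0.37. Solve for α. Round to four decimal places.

α ≈ 0.1842

Since u(0) = 0, the lottery's EU is 0.63·5000^α.
Indifference: 407^α = 0.63·5000^α, so (407/5000)^α = 0.63.
α = ln(0.63) / ln(407/5000) = -0.4620355/-2.5083800 ≈ 0.1842.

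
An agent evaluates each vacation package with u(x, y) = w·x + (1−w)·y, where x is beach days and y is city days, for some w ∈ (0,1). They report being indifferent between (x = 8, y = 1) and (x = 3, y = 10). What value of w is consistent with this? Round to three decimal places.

Equating utilities: w·8 + (1−w)·1 = w·3 + (1−w)·10.
w·(8−3) = (1−w)·(10−1), i.e. w·5 = (1−w)·9.
Hence w = 9/(5+9) = 9/14 = 0.643.

w = 0.643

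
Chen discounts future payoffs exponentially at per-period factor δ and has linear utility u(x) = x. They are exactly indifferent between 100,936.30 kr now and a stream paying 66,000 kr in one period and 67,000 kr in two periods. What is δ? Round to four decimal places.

δ ≈ 0.8300

The stream is worth 66000δ + 67000δ² today, so 66000δ + 67000δ² = 100936.30.
That is, 67000δ² + 66000δ − 100936.30 = 0, a quadratic in δ.
By the quadratic formula (taking the positive root), δ = (−66000 + √31406928400.00) / 134000 ≈ 0.8300.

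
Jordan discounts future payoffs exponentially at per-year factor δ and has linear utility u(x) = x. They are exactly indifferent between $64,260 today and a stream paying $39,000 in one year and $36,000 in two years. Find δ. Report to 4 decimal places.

δ ≈ 0.9000

The stream is worth 39000δ + 36000δ² today, so 39000δ + 36000δ² = 64260.
So 36000δ² + 39000δ − 64260 = 0.
δ = (−39000 + √(39000² + 4·36000·64260)) / (2·36000) = (−39000 + √10774440000.00) / 72000 ≈ 0.9000.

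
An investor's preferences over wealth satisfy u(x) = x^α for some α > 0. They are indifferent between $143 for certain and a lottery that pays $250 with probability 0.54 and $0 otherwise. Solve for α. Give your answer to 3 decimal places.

α ≈ 1.103

Since u(0) = 0, the lottery's EU is 0.54·250^α.
Equating: 143^α = 0.54·250^α, i.e. 0.5720^α = 0.54.
Take logs: α = ln 0.54 / ln(143/250) ≈ 1.10306.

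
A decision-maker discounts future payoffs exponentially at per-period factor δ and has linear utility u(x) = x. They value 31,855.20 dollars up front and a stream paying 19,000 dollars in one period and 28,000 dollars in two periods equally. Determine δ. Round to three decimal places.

The stream is worth 19000δ + 28000δ² today, so 19000δ + 28000δ² = 31855.20.
Rearranged: 28000δ² + 19000δ − 31855.20 = 0.
δ = (−19000 + √(19000² + 4·28000·31855.20)) / (2·28000) = (−19000 + √3928782400.00) / 56000 ≈ 0.780.

δ ≈ 0.780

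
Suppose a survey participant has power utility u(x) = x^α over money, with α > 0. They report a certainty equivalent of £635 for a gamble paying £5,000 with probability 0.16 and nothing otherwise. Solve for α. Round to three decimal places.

α ≈ 0.888

Since u(0) = 0, the lottery's EU is 0.16·5000^α.
Equating: 635^α = 0.16·5000^α, i.e. 0.1270^α = 0.16.
α = ln(0.16) / ln(635/5000) = -1.832581/-2.063568 ≈ 0.888.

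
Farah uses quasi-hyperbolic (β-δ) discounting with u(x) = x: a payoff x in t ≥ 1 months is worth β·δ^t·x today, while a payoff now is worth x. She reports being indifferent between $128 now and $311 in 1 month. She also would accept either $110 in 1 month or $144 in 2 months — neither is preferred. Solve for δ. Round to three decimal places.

Both payoffs in the second observation are in the future, so β drops out: δ^1·110 = δ^2·144 ⇒ δ = 110/144 = 0.76389.

δ ≈ 0.764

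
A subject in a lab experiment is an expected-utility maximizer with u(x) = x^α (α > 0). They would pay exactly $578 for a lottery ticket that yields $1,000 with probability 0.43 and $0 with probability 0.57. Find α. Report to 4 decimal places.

α ≈ 1.5396

Since u(0) = 0, the lottery's EU is 0.43·1000^α.
Setting u(578) equal to that: 578^α = 0.43·1000^α ⇒ (578/1000)^α = 0.43.
Taking logs: α·ln(578/1000) = ln(0.43), so α = -0.8439701 / -0.5481814 ≈ 1.5396.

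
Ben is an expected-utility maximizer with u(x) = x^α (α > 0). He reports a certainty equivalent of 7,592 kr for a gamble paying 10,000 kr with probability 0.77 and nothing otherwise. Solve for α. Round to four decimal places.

α ≈ 0.9487

EU(lottery) = 0.77·10000^α + 0.23·0 = 0.77·10000^α.
Equating: 7592^α = 0.77·10000^α, i.e. 0.7592^α = 0.77.
Take logs: α = ln 0.77 / ln(7592/10000) ≈ 0.948727.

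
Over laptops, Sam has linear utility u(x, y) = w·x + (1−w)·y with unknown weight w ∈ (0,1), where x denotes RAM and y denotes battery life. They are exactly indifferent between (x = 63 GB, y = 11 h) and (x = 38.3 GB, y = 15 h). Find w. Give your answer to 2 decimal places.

u(63,11) = u(38.3,15) means w·63 + (1−w)·11 = w·38.3 + (1−w)·15.
Collecting terms: w·24.7 = (1−w)·4.
Hence w = 4/(24.7+4) = 4/28.7 = 0.14.

w = 0.14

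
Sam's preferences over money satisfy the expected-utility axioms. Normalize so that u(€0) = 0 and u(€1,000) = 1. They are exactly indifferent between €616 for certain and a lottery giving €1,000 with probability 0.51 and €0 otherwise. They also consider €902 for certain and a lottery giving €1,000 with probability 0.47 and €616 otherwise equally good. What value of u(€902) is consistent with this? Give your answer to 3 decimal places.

From the first indifference, u(€616) = 0.51·u(€1,000) + 0.49·u(€0) = 0.51·1 + 0.49·0 = 0.51.
Chaining: u(€902) = 0.47·1.00 + 0.53·0.51 = 0.7403.

0.740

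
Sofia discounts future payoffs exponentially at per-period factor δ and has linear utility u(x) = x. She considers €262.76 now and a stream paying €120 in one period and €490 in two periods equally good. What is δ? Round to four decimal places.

δ ≈ 0.6200

Equating present values: 262.76 = 120δ + 490δ².
So 490δ² + 120δ − 262.76 = 0.
The positive root is δ = [−120 + √(120² + 4·490·262.76)] / (2·490) = (−120 + 727.605)/980 ≈ 0.6200.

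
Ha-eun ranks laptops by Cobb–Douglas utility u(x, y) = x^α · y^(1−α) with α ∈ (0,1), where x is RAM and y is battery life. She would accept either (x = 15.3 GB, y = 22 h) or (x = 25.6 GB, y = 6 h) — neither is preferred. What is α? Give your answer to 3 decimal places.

The Cobb–Douglas utilities coincide, so 15.3^α·22^(1−α) = 25.6^α·6^(1−α).
(15.3/25.6)^α = (6/22)^(1−α); take logs: α·ln(15.3/25.6) = (1−α)·ln(6/22), i.e. α·-0.514740 = (1−α)·-1.299283.
Thus α·(-1.814023) = -1.299283, so α = -1.299283/-1.814023 ≈ 0.716.

α ≈ 0.716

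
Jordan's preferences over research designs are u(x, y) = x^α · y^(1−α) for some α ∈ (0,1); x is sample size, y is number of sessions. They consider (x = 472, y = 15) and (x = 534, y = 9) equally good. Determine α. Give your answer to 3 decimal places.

The Cobb–Douglas utilities coincide, so 472^α·15^(1−α) = 534^α·9^(1−α).
(472/534)^α = (9/15)^(1−α); take logs: α·ln(472/534) = (1−α)·ln(9/15), i.e. α·-0.123417 = (1−α)·-0.510826.
So α/(1−α) = (-0.510826)/(-0.123417) = 4.139025, and α = 4.139025/5.139025 ≈ 0.805.

α ≈ 0.805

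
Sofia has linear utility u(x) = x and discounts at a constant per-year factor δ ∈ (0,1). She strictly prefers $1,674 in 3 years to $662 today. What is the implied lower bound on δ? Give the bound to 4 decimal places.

Comparing present values: 662 < δ^3·1674.
So δ^3 > 662/1674 = 0.39546; taking the cube root of both positive sides preserves the inequality.
δ > 0.39546^(1/3) = 0.7340.

δ > 0.7340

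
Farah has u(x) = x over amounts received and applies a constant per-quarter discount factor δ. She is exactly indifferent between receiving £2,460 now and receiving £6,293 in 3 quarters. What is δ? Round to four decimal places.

δ ≈ 0.7312

The payoff in 3 quarters is discounted by δ^3, so u(2460) = δ^3·u(6293) and δ^3 = u(2460)/u(6293).
With u(x) = x: δ^3 = 2460/6293 = 0.39091.
Taking the cube root: δ = 0.39091^(1/3) ≈ 0.7312.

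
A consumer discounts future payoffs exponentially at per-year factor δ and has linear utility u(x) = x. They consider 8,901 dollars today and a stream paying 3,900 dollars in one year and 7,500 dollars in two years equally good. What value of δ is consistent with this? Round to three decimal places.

The stream is worth 3900δ + 7500δ² today, so 3900δ + 7500δ² = 8901.
So 7500δ² + 3900δ − 8901 = 0.
δ = (−3900 + √(3900² + 4·7500·8901)) / (2·7500) = (−3900 + √282240000.00) / 15000 ≈ 0.860.

δ ≈ 0.860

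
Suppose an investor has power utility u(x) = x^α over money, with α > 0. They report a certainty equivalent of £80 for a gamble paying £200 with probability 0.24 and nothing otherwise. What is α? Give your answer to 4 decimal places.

α ≈ 1.5575

EU(lottery) = 0.24·200^α + 0.76·0 = 0.24·200^α.
Indifference: 80^α = 0.24·200^α, so (80/200)^α = 0.24.
Take logs: α = ln 0.24 / ln(80/200) ≈ 1.557493.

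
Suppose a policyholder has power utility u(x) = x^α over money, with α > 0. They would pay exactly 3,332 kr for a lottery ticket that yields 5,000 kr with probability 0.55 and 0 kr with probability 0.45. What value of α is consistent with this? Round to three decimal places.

The lottery's expected utility is 0.55·u(5000) + 0.45·u(0) = 0.55·5000^α (since u(0) = 0 for α > 0).
Indifference: 3332^α = 0.55·5000^α, so (3332/5000)^α = 0.55.
α = ln(0.55) / ln(3332/5000) = -0.597837/-0.405865 ≈ 1.473.

α ≈ 1.473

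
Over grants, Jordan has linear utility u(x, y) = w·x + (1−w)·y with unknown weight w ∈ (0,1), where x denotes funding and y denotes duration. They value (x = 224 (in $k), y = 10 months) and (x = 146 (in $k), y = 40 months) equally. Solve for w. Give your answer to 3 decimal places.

u(224,10) = u(146,40) means w·224 + (1−w)·10 = w·146 + (1−w)·40.
Collecting terms: w·78 = (1−w)·30.
So w/(1−w) = 30/78 = 0.3846, giving w = 30/(78+30) = 0.278.

w = 0.278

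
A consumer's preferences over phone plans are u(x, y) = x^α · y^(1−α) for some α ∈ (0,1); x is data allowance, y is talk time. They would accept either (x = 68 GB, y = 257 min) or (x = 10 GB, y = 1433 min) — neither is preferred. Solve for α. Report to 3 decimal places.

Set the two utilities equal: 68^α·257^(1−α) = 10^α·1433^(1−α).
(68/10)^α = (1433/257)^(1−α); take logs: α·ln(68/10) = (1−α)·ln(1433/257), i.e. α·1.916923 = (1−α)·1.718449.
So α/(1−α) = (1.718449)/(1.916923) = 0.896462, and α = 0.896462/1.896462 ≈ 0.473.

α ≈ 0.473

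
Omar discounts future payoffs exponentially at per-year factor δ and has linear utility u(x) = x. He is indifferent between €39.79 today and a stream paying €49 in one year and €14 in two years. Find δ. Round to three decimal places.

Present value of the stream is 49·δ + 14·δ². Indifference gives 49δ + 14δ² = 39.79.
That is, 14δ² + 49δ − 39.79 = 0, a quadratic in δ.
By the quadratic formula (taking the positive root), δ = (−49 + √4629.24) / 28 ≈ 0.680.

δ ≈ 0.680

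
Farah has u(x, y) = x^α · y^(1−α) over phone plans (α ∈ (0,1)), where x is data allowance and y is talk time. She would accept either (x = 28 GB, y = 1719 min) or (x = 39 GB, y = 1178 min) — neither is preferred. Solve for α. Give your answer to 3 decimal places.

α ≈ 0.533

Set the two utilities equal: 28^α·1719^(1−α) = 39^α·1178^(1−α).
Rearrange to (28/39)^α = (1178/1719)^(1−α) and take logs: α·-0.331357 = (1−α)·-0.377925.
Thus α·(-0.709282) = -0.377925, so α = -0.377925/-0.709282 ≈ 0.533.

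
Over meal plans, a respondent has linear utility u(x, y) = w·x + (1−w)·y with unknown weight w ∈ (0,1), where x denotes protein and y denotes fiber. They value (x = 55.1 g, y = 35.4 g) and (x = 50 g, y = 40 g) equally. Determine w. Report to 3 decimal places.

w = 0.474

Equating utilities: w·55.1 + (1−w)·35.4 = w·50 + (1−w)·40.
w·(55.1−50) = (1−w)·(40−35.4), i.e. w·5.1 = (1−w)·4.6.
So w/(1−w) = 4.6/5.1 = 0.9020, giving w = 4.6/(5.1+4.6) = 0.474.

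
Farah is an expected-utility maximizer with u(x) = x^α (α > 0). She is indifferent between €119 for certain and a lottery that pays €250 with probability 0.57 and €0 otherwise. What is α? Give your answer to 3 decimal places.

α ≈ 0.757

EU(lottery) = 0.57·250^α + 0.43·0 = 0.57·250^α.
Setting u(119) equal to that: 119^α = 0.57·250^α ⇒ (119/250)^α = 0.57.
Take logs: α = ln 0.57 / ln(119/250) ≈ 0.75723.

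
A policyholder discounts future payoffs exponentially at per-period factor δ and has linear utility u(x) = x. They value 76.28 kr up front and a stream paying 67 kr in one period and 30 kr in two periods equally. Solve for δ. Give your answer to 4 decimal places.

δ ≈ 0.8300

The stream is worth 67δ + 30δ² today, so 67δ + 30δ² = 76.28.
That is, 30δ² + 67δ − 76.28 = 0, a quadratic in δ.
By the quadratic formula (taking the positive root), δ = (−67 + √13642.60) / 60 ≈ 0.8300.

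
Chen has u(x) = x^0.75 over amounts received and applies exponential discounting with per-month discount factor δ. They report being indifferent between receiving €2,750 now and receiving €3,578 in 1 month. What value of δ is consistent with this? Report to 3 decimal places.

Equating discounted utilities: u(2750) = δ·u(3578) ⇒ δ = u(2750)/u(3578).
With u(x) = x^0.75: δ = 2750^0.75/3578^0.75 = (2750/3578)^0.75 = 0.82086.

δ ≈ 0.821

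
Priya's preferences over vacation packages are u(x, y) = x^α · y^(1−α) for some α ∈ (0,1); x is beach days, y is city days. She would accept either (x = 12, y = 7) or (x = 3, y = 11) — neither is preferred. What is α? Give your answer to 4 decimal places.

α ≈ 0.2459

Indifference: 12^α · 7^(1−α) = 3^α · 11^(1−α).
Rearrange to (12/3)^α = (11/7)^(1−α) and take logs: α·1.3862944 = (1−α)·0.4519851.
Thus α·(1.8382795) = 0.4519851, so α = 0.4519851/1.8382795 ≈ 0.2459.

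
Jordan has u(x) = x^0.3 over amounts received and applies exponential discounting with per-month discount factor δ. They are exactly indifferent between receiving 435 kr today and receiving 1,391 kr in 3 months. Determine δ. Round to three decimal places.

δ ≈ 0.890

Equating discounted utilities: u(435) = δ^3·u(1391) ⇒ δ^3 = u(435)/u(1391).
Since u(x) = x^0.3, δ^3 = (435/1391)^0.3 = 0.31272^0.3 = 0.70558.
Taking the cube root: δ = 0.70558^(1/3) ≈ 0.890.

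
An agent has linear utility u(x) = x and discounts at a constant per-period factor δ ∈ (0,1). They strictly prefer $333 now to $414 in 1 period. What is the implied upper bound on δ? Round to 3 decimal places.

Under u(x) = x this choice says 333 > δ·414.
Dividing through by 414 gives δ < 0.80435.

δ < 0.804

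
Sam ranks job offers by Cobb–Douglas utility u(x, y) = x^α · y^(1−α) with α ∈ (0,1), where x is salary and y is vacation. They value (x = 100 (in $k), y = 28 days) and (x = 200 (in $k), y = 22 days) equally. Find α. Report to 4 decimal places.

α ≈ 0.2581

Set the two utilities equal: 100^α·28^(1−α) = 200^α·22^(1−α).
Rearrange to (100/200)^α = (22/28)^(1−α) and take logs: α·-0.6931472 = (1−α)·-0.2411621.
Thus α·(-0.9343093) = -0.2411621, so α = -0.2411621/-0.9343093 ≈ 0.2581.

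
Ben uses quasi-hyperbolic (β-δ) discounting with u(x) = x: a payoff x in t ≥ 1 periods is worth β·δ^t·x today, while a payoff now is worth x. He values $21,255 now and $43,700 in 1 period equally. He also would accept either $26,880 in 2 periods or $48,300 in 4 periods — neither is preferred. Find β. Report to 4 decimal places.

The second indifference involves only future payoffs, so β cancels: β·δ^2·26880 = β·δ^4·48300, giving δ^2 = 26880/48300 = 0.55652, so δ = 0.74600.
Substituting δ into 21255 = β·δ·43700: β = 21255/(32600.368) ≈ 0.6520.

β ≈ 0.6520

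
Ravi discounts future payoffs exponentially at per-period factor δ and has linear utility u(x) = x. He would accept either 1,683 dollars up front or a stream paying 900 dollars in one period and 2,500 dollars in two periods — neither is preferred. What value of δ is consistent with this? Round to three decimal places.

δ ≈ 0.660

Present value of the stream is 900·δ + 2500·δ². Indifference gives 900δ + 2500δ² = 1683.
Rearranged: 2500δ² + 900δ − 1683 = 0.
By the quadratic formula (taking the positive root), δ = (−900 + √17640000.00) / 5000 ≈ 0.660.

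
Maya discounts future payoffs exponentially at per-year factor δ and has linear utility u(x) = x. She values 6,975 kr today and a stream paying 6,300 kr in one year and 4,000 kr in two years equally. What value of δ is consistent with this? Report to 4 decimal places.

δ ≈ 0.7500

Present value of the stream is 6300·δ + 4000·δ². Indifference gives 6300δ + 4000δ² = 6975.
That is, 4000δ² + 6300δ − 6975 = 0, a quadratic in δ.
δ = (−6300 + √(6300² + 4·4000·6975)) / (2·4000) = (−6300 + √151290000.00) / 8000 ≈ 0.7500.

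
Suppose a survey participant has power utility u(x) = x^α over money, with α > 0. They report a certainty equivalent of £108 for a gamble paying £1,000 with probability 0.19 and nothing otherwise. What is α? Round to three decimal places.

α ≈ 0.746

EU(lottery) = 0.19·1000^α + 0.81·0 = 0.19·1000^α.
Indifference: 108^α = 0.19·1000^α, so (108/1000)^α = 0.19.
Take logs: α = ln 0.19 / ln(108/1000) ≈ 0.74619.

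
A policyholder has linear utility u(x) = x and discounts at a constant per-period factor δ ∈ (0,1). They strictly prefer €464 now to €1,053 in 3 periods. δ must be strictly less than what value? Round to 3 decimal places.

Comparing present values: 464 > δ^3·1053.
Hence δ^3 < 464/1053 = 0.44065, and x ↦ x^(1/3) is increasing on (0,∞).
δ < 0.44065^(1/3) = 0.761.

δ < 0.761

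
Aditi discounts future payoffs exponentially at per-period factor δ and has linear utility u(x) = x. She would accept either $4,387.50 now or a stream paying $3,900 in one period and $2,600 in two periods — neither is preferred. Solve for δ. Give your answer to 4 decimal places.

Present value of the stream is 3900·δ + 2600·δ². Indifference gives 3900δ + 2600δ² = 4387.50.
Rearranged: 2600δ² + 3900δ − 4387.50 = 0.
By the quadratic formula (taking the positive root), δ = (−3900 + √60840000.00) / 5200 ≈ 0.7500.

δ ≈ 0.7500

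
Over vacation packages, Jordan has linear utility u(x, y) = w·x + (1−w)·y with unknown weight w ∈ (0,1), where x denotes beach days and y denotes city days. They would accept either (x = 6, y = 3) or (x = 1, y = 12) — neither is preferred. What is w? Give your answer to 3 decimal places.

Indifference: w·6 + (1−w)·3 = w·1 + (1−w)·12.
Collecting terms: w·5 = (1−w)·9.
So w/(1−w) = 9/5 = 1.8000, giving w = 9/(5+9) = 0.643.

w = 0.643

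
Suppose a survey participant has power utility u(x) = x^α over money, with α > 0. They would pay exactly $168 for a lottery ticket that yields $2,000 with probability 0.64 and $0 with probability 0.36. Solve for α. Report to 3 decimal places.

The lottery's expected utility is 0.64·u(2000) + 0.36·u(0) = 0.64·2000^α (since u(0) = 0 for α > 0).
Indifference: 168^α = 0.64·2000^α, so (168/2000)^α = 0.64.
Take logs: α = ln 0.64 / ln(168/2000) ≈ 0.18018.

α ≈ 0.180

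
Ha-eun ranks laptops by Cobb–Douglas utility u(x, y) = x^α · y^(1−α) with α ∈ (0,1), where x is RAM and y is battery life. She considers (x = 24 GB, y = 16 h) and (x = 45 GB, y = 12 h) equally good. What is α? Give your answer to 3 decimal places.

α ≈ 0.314

The Cobb–Douglas utilities coincide, so 24^α·16^(1−α) = 45^α·12^(1−α).
(24/45)^α = (12/16)^(1−α); take logs: α·ln(24/45) = (1−α)·ln(12/16), i.e. α·-0.628609 = (1−α)·-0.287682.
Thus α·(-0.916291) = -0.287682, so α = -0.287682/-0.916291 ≈ 0.314.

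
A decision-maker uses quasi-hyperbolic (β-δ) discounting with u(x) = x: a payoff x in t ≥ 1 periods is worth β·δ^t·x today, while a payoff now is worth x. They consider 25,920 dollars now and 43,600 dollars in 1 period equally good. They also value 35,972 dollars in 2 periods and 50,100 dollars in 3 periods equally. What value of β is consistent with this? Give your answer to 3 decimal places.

From the later pair, β·δ^2·35972 = β·δ^3·50100; dividing through, δ = 35972/50100 = 0.71800.
The first indifference: 25920 = β·δ·43600, so β = 25920/(δ·43600) = 25920/(0.71800·43600) ≈ 0.828.

β ≈ 0.828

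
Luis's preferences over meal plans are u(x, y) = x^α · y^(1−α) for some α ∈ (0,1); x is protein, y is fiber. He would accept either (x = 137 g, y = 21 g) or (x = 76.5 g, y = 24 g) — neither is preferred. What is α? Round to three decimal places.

α ≈ 0.186

Set the two utilities equal: 137^α·21^(1−α) = 76.5^α·24^(1−α).
Taking logs: α·ln 137 + (1−α)·ln 21 = α·ln 76.5 + (1−α)·ln 24, i.e. α·0.582690 = (1−α)·0.133531.
So α/(1−α) = (0.133531)/(0.582690) = 0.229163, and α = 0.229163/1.229163 ≈ 0.186.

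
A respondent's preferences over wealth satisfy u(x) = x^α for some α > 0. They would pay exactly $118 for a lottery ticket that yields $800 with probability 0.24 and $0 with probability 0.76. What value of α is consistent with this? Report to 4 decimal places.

α ≈ 0.7456

Since u(0) = 0, the lottery's EU is 0.24·800^α.
Indifference: 118^α = 0.24·800^α, so (118/800)^α = 0.24.
Taking logs: α·ln(118/800) = ln(0.24), so α = -1.4271164 / -1.9139271 ≈ 0.7456.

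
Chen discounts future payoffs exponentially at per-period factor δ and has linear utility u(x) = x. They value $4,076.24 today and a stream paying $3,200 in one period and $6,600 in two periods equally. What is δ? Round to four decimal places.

Equating present values: 4076.24 = 3200δ + 6600δ².
That is, 6600δ² + 3200δ − 4076.24 = 0, a quadratic in δ.
The positive root is δ = [−3200 + √(3200² + 4·6600·4076.24)] / (2·6600) = (−3200 + 10856.000)/13200 ≈ 0.5800.

δ ≈ 0.5800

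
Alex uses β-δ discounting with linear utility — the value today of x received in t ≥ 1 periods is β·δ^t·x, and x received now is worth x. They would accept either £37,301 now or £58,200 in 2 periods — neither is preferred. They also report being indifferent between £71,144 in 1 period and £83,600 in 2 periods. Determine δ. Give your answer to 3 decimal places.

δ ≈ 0.851

Both payoffs in the second observation are in the future, so β drops out: δ^1·71144 = δ^2·83600 ⇒ δ = 71144/83600 = 0.85100.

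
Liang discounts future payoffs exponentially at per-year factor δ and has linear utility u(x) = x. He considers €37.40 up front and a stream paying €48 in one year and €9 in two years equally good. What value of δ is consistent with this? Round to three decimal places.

The stream is worth 48δ + 9δ² today, so 48δ + 9δ² = 37.40.
That is, 9δ² + 48δ − 37.40 = 0, a quadratic in δ.
By the quadratic formula (taking the positive root), δ = (−48 + √3650.40) / 18 ≈ 0.690.

δ ≈ 0.690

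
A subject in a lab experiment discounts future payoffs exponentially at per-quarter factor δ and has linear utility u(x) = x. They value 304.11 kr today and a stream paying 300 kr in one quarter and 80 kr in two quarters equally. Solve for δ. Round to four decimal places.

Equating present values: 304.11 = 300δ + 80δ².
Rearranged: 80δ² + 300δ − 304.11 = 0.
The positive root is δ = [−300 + √(300² + 4·80·304.11)] / (2·80) = (−300 + 432.799)/160 ≈ 0.8300.

δ ≈ 0.8300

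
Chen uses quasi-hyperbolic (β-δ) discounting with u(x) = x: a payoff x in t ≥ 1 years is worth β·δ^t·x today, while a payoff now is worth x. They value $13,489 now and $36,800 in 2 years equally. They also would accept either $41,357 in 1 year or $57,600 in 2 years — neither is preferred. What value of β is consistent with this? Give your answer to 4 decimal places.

β ≈ 0.7110

The second indifference involves only future payoffs, so β cancels: β·δ^1·41357 = β·δ^2·57600, giving δ = 41357/57600 = 0.71800.
Substituting δ into 13489 = β·δ^2·36800: β = 13489/(18971.467) ≈ 0.7110.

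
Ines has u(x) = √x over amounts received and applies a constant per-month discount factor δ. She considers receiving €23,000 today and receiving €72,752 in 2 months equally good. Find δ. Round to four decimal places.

The payoff in 2 months is discounted by δ^2, so u(23000) = δ^2·u(72752) and δ^2 = u(23000)/u(72752).
With u(x) = √x: δ^2 = √23000/√72752 = √(23000/72752) = 0.56227.
Taking the square root: δ = 0.56227^(1/2) ≈ 0.7498.

δ ≈ 0.7498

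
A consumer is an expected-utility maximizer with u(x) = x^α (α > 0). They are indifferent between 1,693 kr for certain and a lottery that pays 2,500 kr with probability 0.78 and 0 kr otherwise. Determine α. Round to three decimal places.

α ≈ 0.637

Since u(0) = 0, the lottery's EU is 0.78·2500^α.
Equating: 1693^α = 0.78·2500^α, i.e. 0.6772^α = 0.78.
Taking logs: α·ln(1693/2500) = ln(0.78), so α = -0.248461 / -0.389789 ≈ 0.637.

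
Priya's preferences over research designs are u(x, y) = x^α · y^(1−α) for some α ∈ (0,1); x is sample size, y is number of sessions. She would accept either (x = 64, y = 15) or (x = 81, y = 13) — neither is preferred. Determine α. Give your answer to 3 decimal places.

The Cobb–Douglas utilities coincide, so 64^α·15^(1−α) = 81^α·13^(1−α).
(64/81)^α = (13/15)^(1−α); take logs: α·ln(64/81) = (1−α)·ln(13/15), i.e. α·-0.235566 = (1−α)·-0.143101.
So α/(1−α) = (-0.143101)/(-0.235566) = 0.607477, and α = 0.607477/1.607477 ≈ 0.378.

α ≈ 0.378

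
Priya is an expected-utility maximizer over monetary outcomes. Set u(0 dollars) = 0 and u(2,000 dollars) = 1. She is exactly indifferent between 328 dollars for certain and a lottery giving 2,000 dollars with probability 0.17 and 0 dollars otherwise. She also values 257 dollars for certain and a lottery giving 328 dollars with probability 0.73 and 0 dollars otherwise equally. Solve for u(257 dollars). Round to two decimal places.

The first gamble pins u(328 dollars): it must equal 0.17·1 + 0.83·0 = 0.17.
Chaining: u(257 dollars) = 0.73·0.17 + 0.27·0.00 = 0.1241.

0.12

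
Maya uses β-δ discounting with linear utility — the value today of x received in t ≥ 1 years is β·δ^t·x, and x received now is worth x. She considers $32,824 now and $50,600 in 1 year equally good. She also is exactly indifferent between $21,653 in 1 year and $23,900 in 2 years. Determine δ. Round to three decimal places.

The second indifference involves only future payoffs, so β cancels: β·δ^1·21653 = β·δ^2·23900, giving δ = 21653/23900 = 0.90598.

δ ≈ 0.906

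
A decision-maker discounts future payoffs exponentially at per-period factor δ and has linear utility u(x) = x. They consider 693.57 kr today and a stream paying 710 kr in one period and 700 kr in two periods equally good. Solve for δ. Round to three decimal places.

δ ≈ 0.610

The stream is worth 710δ + 700δ² today, so 710δ + 700δ² = 693.57.
So 700δ² + 710δ − 693.57 = 0.
δ = (−710 + √(710² + 4·700·693.57)) / (2·700) = (−710 + √2446096.00) / 1400 ≈ 0.610.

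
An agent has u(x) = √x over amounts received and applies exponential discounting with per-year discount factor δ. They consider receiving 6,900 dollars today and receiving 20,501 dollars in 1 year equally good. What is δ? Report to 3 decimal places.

Equating discounted utilities: u(6900) = δ·u(20501) ⇒ δ = u(6900)/u(20501).
With u(x) = √x: δ = √6900/√20501 = √(6900/20501) = 0.58015.

δ ≈ 0.580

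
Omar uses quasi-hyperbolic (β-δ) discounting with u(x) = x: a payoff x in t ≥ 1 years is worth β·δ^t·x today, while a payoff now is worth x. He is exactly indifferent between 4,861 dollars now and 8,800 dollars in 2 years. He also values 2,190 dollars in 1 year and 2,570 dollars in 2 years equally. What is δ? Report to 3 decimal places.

The second indifference involves only future payoffs, so β cancels: β·δ^1·2190 = β·δ^2·2570, giving δ = 2190/2570 = 0.85214.

δ ≈ 0.852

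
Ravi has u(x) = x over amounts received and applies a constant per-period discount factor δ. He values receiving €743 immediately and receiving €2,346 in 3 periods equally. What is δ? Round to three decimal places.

δ ≈ 0.682

Equating discounted utilities: u(743) = δ^3·u(2346) ⇒ δ^3 = u(743)/u(2346).
With u(x) = x: δ^3 = 743/2346 = 0.31671.
Hence δ = (0.31671)^(1/3) = 0.68164.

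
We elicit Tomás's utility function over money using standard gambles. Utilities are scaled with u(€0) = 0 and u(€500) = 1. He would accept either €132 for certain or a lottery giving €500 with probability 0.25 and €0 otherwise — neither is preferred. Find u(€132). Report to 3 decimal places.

0.250

By the standard-gamble method, u(€132) is just the indifference probability on the best outcome: 0.25.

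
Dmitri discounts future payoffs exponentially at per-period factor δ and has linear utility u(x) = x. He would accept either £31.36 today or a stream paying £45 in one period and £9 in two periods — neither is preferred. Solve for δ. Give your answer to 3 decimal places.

δ ≈ 0.620

Equating present values: 31.36 = 45δ + 9δ².
So 9δ² + 45δ − 31.36 = 0.
δ = (−45 + √(45² + 4·9·31.36)) / (2·9) = (−45 + √3153.96) / 18 ≈ 0.620.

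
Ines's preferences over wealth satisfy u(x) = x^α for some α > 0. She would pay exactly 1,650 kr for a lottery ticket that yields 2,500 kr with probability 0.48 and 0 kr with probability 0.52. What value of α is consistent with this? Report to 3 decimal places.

α ≈ 1.766

EU(lottery) = 0.48·2500^α + 0.52·0 = 0.48·2500^α.
Equating: 1650^α = 0.48·2500^α, i.e. 0.6600^α = 0.48.
α = ln(0.48) / ln(1650/2500) = -0.733969/-0.415515 ≈ 1.766.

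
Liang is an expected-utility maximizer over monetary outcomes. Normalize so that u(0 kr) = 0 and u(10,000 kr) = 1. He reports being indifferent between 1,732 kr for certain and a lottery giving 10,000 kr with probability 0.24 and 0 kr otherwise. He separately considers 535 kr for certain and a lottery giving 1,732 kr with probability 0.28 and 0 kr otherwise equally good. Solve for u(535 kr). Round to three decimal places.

0.067

From the first indifference, u(1,732 kr) = 0.24·u(10,000 kr) + 0.76·u(0 kr) = 0.24·1 + 0.76·0 = 0.24.
Chaining: u(535 kr) = 0.28·0.24 + 0.72·0.00 = 0.0672.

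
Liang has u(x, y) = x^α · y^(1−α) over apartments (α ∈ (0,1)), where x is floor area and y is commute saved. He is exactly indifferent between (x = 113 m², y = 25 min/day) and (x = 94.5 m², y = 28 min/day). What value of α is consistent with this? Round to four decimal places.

The Cobb–Douglas utilities coincide, so 113^α·25^(1−α) = 94.5^α·28^(1−α).
Rearrange to (113/94.5)^α = (28/25)^(1−α) and take logs: α·0.1787880 = (1−α)·0.1133287.
Thus α·(0.2921167) = 0.1133287, so α = 0.1133287/0.2921167 ≈ 0.3880.

α ≈ 0.3880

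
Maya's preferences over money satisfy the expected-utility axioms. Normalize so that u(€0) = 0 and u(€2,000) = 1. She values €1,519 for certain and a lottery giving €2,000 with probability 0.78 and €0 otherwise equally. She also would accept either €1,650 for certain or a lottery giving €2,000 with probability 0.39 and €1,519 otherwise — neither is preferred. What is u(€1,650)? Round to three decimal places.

0.866

The first gamble pins u(€1,519): it must equal 0.78·1 + 0.22·0 = 0.78.
The second indifference gives u(€1,650) = 0.39·u(€2,000) + 0.61·u(€1,519) = 0.39·1.00 + 0.61·0.78 = 0.8658.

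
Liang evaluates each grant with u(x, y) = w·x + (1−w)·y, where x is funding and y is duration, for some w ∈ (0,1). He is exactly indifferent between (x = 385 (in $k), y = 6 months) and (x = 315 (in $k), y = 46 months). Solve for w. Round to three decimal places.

Equating utilities: w·385 + (1−w)·6 = w·315 + (1−w)·46.
w·(385−315) = (1−w)·(46−6), i.e. w·70 = (1−w)·40.
So w/(1−w) = 40/70 = 0.5714, giving w = 40/(70+40) = 0.364.

w = 0.364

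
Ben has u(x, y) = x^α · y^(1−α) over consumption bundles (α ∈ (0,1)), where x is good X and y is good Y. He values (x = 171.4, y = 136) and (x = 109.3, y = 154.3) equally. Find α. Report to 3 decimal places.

Set the two utilities equal: 171.4^α·136^(1−α) = 109.3^α·154.3^(1−α).
Rearrange to (171.4/109.3)^α = (154.3/136)^(1−α) and take logs: α·0.449904 = (1−α)·0.126244.
With A = 0.449904 and B = 0.126244: α·A = (1−α)·B, so α = B/(A+B) = 0.126244/0.576148 ≈ 0.219.

α ≈ 0.219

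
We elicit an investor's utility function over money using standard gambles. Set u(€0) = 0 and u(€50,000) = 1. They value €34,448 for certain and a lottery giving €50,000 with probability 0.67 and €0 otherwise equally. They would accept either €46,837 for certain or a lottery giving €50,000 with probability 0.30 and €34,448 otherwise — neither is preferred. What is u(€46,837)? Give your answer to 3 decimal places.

First, u(€34,448) = 0.67·u(€50,000) + 0.33·u(€0) = 0.67.
The second indifference gives u(€46,837) = 0.30·u(€50,000) + 0.70·u(€34,448) = 0.30·1.00 + 0.70·0.67 = 0.7690.

0.769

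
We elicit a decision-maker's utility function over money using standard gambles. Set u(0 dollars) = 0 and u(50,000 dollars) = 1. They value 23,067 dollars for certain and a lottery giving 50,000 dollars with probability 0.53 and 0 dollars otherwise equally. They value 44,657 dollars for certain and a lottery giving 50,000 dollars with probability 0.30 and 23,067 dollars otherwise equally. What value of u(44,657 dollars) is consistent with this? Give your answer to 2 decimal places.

0.67

From the first indifference, u(23,067 dollars) = 0.53·u(50,000 dollars) + 0.47·u(0 dollars) = 0.53·1 + 0.47·0 = 0.53.
The second indifference gives u(44,657 dollars) = 0.30·u(50,000 dollars) + 0.70·u(23,067 dollars) = 0.30·1.00 + 0.70·0.53 = 0.6710.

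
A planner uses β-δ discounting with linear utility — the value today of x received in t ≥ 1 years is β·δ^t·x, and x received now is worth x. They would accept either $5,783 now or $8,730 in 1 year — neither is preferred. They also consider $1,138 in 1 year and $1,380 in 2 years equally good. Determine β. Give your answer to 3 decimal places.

β ≈ 0.803

The second indifference involves only future payoffs, so β cancels: β·δ^1·1138 = β·δ^2·1380, giving δ = 1138/1380 = 0.82464.
Now use the now-vs-future pair: 5783 = β·δ·8730 gives β = 5783/(0.82464·8730) ≈ 0.803.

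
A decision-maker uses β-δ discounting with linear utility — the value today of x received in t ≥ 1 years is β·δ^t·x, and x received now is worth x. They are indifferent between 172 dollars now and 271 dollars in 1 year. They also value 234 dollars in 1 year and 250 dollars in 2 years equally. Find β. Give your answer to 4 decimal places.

The second indifference involves only future payoffs, so β cancels: β·δ^1·234 = β·δ^2·250, giving δ = 234/250 = 0.93600.
Substituting δ into 172 = β·δ·271: β = 172/(253.656) ≈ 0.6781.

β ≈ 0.6781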